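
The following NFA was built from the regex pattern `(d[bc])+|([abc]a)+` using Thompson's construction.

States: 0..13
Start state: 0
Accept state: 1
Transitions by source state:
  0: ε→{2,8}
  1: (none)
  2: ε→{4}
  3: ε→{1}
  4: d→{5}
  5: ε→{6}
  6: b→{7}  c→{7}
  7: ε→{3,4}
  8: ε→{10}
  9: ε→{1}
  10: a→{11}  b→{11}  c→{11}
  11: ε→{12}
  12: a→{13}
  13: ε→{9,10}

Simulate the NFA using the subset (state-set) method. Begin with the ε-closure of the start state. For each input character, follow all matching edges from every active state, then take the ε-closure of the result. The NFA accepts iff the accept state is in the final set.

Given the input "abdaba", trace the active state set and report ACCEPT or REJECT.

S₀ = ε-closure({0}) = {0,2,4,8,10}
'a' @ 1: {11,12}
'b' @ 2: {}  — dead — no transitions
rest 'daba' ignored (set empty)
after full input: {}  (accept=1 not in)

Answer: REJECT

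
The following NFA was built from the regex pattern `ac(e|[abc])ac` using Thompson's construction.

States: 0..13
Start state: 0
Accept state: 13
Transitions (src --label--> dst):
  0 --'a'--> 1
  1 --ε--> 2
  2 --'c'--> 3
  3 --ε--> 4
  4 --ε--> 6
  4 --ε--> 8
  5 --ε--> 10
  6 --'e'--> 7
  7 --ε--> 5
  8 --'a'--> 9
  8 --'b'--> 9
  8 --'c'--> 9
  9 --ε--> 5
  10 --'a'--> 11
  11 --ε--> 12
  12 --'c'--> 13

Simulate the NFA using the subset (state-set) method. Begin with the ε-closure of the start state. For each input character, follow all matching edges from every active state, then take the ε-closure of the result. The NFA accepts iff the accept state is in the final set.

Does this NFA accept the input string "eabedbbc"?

S₀ = ε-closure({0}) = {0}
'e' @ 1: {}  — no active states
rest 'abedbbc' ignored (set empty)
final: {}; accept 13 not in set

Answer: REJECT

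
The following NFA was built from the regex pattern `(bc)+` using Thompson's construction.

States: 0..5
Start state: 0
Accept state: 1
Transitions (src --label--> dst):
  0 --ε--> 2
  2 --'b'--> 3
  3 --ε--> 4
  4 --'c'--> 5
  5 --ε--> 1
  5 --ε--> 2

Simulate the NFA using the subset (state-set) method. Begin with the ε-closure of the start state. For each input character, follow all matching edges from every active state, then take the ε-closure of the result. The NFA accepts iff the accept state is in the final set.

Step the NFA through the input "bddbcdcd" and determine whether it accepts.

Answer: REJECT

Trace:
initial (ε-close {0}): {0,2}
'b' @ 1: {3,4}
'd' @ 2: {}  — state set empty
rest 'dbcdcd' ignored (set empty)
after full input: {}  (accept=1 not in)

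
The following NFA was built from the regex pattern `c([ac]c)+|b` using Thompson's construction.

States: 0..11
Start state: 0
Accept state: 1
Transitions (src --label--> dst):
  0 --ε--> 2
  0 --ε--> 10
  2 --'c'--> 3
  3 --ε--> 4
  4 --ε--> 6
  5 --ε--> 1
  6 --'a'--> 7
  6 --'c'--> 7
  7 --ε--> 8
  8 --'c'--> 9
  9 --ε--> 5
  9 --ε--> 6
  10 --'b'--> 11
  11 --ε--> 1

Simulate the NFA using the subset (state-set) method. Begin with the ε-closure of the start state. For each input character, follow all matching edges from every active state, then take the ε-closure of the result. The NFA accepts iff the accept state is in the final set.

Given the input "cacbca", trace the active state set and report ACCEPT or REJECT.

Answer: REJECT

Derivation:
S₀ = ε-closure({0}) = {0,2,10}
'c' @ 1: {3,4,6}
'a' @ 2: {7,8}
'c' @ 3: {1,5,6,9}  (accept∈set)
'b' @ 4: {}  — no active states
rest 'ca' ignored (set empty)
end set {} — state 1 not in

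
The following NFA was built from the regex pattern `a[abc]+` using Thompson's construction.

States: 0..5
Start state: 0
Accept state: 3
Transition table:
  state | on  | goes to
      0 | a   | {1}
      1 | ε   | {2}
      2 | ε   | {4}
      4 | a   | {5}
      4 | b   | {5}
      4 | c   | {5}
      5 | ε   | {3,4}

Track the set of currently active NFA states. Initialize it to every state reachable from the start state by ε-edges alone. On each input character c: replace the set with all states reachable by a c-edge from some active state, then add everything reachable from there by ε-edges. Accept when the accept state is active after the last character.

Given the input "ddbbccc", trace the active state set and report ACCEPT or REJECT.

S₀ = ε-closure({0}) = {0}
'd' @ 1: {}  — no active states
rest 'dbbccc' ignored (set empty)
final: {}; accept 3 not in set

Answer: REJECT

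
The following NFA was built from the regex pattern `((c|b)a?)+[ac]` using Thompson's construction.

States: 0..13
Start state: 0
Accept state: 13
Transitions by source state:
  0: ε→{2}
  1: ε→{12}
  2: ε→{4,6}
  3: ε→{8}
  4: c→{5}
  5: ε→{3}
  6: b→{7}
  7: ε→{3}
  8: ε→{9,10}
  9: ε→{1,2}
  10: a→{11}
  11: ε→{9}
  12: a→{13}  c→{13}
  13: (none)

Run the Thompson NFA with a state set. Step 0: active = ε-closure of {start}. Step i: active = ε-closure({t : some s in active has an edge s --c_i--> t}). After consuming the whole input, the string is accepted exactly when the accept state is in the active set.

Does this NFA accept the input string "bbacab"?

Answer: REJECT

Trace:
start: ε-closure({0}) = {0,2,4,6}
'b' @ 1: {1,2,3,4,6,7,8,9,10,12}
'b' @ 2: {1,2,3,4,6,7,8,9,10,12}
'a' @ 3: {1,2,4,6,9,11,12,13}  ✓accept
'c' @ 4: {1,2,3,4,5,6,8,9,10,12,13}  ✓accept
'a' @ 5: {1,2,4,6,9,11,12,13}  ✓accept
'b' @ 6: {1,2,3,4,6,7,8,9,10,12}
after full input: {1,2,3,4,6,7,8,9,10,12}  (accept=13 not in)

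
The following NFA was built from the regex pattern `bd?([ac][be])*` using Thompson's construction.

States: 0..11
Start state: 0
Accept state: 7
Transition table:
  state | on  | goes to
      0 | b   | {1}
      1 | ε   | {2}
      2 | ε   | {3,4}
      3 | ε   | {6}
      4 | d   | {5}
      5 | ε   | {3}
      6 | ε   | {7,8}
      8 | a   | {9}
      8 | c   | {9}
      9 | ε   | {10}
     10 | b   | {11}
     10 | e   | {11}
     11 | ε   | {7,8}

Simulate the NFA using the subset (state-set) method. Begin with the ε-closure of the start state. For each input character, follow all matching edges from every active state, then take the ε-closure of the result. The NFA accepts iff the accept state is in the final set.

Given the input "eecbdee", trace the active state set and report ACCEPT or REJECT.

Answer: REJECT

Steps:
initial (ε-close {0}): {0}
'e' @ 1: {}  — dead — no transitions
rest 'ecbdee' ignored (set empty)
end set {} — state 7 not in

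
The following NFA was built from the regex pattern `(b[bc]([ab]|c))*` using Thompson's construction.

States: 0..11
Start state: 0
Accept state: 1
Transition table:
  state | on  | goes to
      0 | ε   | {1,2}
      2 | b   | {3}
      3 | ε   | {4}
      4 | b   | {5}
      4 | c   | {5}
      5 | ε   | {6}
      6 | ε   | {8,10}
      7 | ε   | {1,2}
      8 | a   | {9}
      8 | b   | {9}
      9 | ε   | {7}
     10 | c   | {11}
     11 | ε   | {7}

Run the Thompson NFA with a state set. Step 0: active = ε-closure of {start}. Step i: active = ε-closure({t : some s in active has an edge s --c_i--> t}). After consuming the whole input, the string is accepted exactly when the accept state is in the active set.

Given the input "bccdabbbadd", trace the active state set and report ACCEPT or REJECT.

initial (ε-close {0}): {0,1,2}
'b' @ 1: {3,4}
'c' @ 2: {5,6,8,10}
'c' @ 3: {1,2,7,11}  (accept∈set)
'd' @ 4: {}  — dead — no transitions
rest 'abbbadd' ignored (set empty)
final: {}; accept 1 not in set

Answer: REJECT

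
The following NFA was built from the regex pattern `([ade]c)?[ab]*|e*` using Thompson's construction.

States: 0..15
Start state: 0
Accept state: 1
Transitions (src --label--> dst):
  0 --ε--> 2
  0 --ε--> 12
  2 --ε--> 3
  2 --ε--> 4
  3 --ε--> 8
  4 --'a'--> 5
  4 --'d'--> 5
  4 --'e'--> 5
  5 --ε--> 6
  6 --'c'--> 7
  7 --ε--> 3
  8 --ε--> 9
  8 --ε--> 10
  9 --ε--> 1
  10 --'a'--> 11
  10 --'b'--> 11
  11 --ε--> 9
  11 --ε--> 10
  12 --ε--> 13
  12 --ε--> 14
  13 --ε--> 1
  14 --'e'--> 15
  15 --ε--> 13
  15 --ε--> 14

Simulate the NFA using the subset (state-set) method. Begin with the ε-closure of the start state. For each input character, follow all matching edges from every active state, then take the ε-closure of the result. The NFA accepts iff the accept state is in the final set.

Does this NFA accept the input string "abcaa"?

initial (ε-close {0}): {0,1,2,3,4,8,9,10,12,13,14}
'a' @ 1: {1,5,6,9,10,11}  (accept∈set)
'b' @ 2: {1,9,10,11}  (accept∈set)
'c' @ 3: {}  — state set empty
rest 'aa' ignored (set empty)
final: {}; accept 1 not in set

Answer: REJECT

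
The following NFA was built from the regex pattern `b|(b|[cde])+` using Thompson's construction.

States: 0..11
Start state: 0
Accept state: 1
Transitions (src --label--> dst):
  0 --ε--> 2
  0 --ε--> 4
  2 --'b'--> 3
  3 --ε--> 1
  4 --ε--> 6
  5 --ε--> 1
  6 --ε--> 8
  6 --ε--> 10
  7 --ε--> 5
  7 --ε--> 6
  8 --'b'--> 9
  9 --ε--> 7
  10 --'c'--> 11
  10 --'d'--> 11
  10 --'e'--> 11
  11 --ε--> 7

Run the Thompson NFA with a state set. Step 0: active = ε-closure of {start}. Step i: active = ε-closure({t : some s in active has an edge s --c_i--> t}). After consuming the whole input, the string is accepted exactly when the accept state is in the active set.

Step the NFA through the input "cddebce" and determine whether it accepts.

start: ε-closure({0}) = {0,2,4,6,8,10}
'c' @ 1: {1,5,6,7,8,10,11}  ✓accept
'd' @ 2: {1,5,6,7,8,10,11}  ✓accept
'd' @ 3: {1,5,6,7,8,10,11}  ✓accept
'e' @ 4: {1,5,6,7,8,10,11}  ✓accept
'b' @ 5: {1,5,6,7,8,9,10}  ✓accept
'c' @ 6: {1,5,6,7,8,10,11}  ✓accept
'e' @ 7: {1,5,6,7,8,10,11}  ✓accept
after full input: {1,5,6,7,8,10,11}  (accept=1 in)

Answer: ACCEPT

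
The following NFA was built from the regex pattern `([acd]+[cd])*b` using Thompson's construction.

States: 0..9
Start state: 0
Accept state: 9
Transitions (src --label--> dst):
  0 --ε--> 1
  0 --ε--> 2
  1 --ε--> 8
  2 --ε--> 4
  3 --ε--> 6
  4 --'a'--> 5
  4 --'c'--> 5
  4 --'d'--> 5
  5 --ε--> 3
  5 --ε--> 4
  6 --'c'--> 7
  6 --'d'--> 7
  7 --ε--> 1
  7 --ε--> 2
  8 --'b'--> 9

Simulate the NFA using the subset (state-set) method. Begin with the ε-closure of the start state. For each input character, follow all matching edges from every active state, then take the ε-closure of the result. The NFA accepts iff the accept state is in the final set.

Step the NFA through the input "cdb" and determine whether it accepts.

initial (ε-close {0}): {0,1,2,4,8}
'c' @ 1: {3,4,5,6}
'd' @ 2: {1,2,3,4,5,6,7,8}
'b' @ 3: {9}  [accepting]
end set {9} — state 9 in

Answer: ACCEPT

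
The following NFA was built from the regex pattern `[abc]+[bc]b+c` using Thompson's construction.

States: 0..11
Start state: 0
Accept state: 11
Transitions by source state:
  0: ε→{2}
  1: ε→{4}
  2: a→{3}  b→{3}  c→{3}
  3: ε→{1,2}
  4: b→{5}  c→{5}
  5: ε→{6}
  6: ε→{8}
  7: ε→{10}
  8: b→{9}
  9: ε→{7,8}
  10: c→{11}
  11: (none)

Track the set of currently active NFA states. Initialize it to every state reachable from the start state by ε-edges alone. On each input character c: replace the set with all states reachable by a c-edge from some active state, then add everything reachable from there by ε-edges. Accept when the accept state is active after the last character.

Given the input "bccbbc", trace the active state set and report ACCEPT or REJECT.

initial (ε-close {0}): {0,2}
'b' @ 1: {1,2,3,4}
'c' @ 2: {1,2,3,4,5,6,8}
'c' @ 3: {1,2,3,4,5,6,8}
'b' @ 4: {1,2,3,4,5,6,7,8,9,10}
'b' @ 5: {1,2,3,4,5,6,7,8,9,10}
'c' @ 6: {1,2,3,4,5,6,8,11}  ✓accept
final: {1,2,3,4,5,6,8,11}; accept 11 in set

Answer: ACCEPT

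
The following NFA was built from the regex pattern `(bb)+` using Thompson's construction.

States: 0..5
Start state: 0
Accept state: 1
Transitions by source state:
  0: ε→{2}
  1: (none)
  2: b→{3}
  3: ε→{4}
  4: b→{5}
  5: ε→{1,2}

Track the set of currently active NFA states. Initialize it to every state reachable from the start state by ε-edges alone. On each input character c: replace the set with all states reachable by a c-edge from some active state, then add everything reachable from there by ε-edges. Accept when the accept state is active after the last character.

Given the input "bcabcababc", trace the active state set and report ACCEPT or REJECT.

start: ε-closure({0}) = {0,2}
'b' @ 1: {3,4}
'c' @ 2: {}  — dead — no transitions
rest 'abcababc' ignored (set empty)
final: {}; accept 1 not in set

Answer: REJECT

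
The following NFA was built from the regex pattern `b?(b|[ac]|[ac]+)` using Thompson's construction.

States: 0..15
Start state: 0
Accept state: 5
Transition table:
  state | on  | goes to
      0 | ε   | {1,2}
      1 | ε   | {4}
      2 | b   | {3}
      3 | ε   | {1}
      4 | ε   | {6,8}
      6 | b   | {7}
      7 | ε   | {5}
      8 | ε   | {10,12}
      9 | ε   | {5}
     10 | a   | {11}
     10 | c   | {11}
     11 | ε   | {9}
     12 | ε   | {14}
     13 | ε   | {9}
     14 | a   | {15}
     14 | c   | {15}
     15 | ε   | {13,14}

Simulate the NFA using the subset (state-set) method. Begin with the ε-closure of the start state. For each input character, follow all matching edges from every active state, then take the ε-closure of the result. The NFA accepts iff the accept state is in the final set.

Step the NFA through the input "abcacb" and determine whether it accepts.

S₀ = ε-closure({0}) = {0,1,2,4,6,8,10,12,14}
'a' @ 1: {5,9,11,13,14,15}  (accept∈set)
'b' @ 2: {}  — state set empty
rest 'cacb' ignored (set empty)
end set {} — state 5 not in

Answer: REJECT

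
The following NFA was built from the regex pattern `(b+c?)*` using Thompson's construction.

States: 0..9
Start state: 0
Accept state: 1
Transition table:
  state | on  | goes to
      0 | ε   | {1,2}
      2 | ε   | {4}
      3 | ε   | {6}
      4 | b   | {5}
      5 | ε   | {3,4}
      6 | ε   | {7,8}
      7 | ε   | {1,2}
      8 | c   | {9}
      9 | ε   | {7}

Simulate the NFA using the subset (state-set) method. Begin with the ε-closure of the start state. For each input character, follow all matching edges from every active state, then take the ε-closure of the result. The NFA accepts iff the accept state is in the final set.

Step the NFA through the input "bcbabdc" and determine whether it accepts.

Answer: REJECT

Trace:
S₀ = ε-closure({0}) = {0,1,2,4}
'b' @ 1: {1,2,3,4,5,6,7,8}  [accepting]
'c' @ 2: {1,2,4,7,9}  [accepting]
'b' @ 3: {1,2,3,4,5,6,7,8}  [accepting]
'a' @ 4: {}  — dead — no transitions
rest 'bdc' ignored (set empty)
end set {} — state 1 not in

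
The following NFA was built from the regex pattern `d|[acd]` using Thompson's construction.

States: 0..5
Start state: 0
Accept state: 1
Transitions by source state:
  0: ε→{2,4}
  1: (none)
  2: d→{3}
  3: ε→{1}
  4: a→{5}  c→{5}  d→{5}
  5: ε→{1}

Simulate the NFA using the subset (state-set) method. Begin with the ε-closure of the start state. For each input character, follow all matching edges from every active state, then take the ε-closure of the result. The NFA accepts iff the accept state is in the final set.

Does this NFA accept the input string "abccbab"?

Answer: REJECT

Steps:
start: ε-closure({0}) = {0,2,4}
'a' @ 1: {1,5}  (accept∈set)
'b' @ 2: {}  — dead — no transitions
rest 'ccbab' ignored (set empty)
final: {}; accept 1 not in set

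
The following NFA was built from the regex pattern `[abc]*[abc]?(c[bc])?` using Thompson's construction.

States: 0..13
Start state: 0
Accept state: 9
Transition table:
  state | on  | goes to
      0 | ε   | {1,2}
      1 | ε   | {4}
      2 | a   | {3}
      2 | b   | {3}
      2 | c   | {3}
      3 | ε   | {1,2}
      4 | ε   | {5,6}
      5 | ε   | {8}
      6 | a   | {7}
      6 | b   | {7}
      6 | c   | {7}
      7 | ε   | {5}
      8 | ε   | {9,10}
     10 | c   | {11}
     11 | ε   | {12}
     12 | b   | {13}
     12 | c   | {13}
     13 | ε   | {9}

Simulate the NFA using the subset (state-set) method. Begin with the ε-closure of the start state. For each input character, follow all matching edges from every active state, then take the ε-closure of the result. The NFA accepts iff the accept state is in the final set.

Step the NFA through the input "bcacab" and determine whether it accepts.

Answer: ACCEPT

Derivation:
start: ε-closure({0}) = {0,1,2,4,5,6,8,9,10}
'b' @ 1: {1,2,3,4,5,6,7,8,9,10}  [accepting]
'c' @ 2: {1,2,3,4,5,6,7,8,9,10,11,12}  [accepting]
'a' @ 3: {1,2,3,4,5,6,7,8,9,10}  [accepting]
'c' @ 4: {1,2,3,4,5,6,7,8,9,10,11,12}  [accepting]
'a' @ 5: {1,2,3,4,5,6,7,8,9,10}  [accepting]
'b' @ 6: {1,2,3,4,5,6,7,8,9,10}  [accepting]
after full input: {1,2,3,4,5,6,7,8,9,10}  (accept=9 in)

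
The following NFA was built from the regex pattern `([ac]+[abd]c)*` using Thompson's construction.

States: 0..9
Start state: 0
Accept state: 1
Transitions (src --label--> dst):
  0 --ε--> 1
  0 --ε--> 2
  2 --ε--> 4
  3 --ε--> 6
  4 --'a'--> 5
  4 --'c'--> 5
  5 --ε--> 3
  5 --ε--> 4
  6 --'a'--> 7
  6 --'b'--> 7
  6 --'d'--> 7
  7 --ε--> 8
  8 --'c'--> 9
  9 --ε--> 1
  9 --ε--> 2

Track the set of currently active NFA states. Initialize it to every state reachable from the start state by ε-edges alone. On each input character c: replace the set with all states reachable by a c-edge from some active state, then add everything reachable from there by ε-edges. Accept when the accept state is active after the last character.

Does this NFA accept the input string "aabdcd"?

Answer: REJECT

Derivation:
start: ε-closure({0}) = {0,1,2,4}
'a' @ 1: {3,4,5,6}
'a' @ 2: {3,4,5,6,7,8}
'b' @ 3: {7,8}
'd' @ 4: {}  — dead — no transitions
rest 'cd' ignored (set empty)
end set {} — state 1 not in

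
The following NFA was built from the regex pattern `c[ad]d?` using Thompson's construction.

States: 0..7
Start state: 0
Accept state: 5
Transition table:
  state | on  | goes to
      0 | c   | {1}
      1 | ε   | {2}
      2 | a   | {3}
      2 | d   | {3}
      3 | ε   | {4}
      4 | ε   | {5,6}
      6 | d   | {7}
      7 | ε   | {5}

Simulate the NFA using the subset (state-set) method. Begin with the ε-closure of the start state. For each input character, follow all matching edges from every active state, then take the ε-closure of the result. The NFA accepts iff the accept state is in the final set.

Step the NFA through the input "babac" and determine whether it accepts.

initial (ε-close {0}): {0}
'b' @ 1: {}  — dead — no transitions
rest 'abac' ignored (set empty)
after full input: {}  (accept=5 not in)

Answer: REJECT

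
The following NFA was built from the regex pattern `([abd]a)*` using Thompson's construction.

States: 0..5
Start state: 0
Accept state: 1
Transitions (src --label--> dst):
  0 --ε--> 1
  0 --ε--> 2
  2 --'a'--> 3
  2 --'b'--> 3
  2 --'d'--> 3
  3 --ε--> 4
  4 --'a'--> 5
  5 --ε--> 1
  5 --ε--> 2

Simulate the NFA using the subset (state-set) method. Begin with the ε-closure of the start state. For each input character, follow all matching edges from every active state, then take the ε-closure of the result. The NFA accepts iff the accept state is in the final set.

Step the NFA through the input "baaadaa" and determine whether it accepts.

Answer: REJECT

Steps:
initial (ε-close {0}): {0,1,2}
'b' @ 1: {3,4}
'a' @ 2: {1,2,5}  ✓accept
'a' @ 3: {3,4}
'a' @ 4: {1,2,5}  ✓accept
'd' @ 5: {3,4}
'a' @ 6: {1,2,5}  ✓accept
'a' @ 7: {3,4}
after full input: {3,4}  (accept=1 not in)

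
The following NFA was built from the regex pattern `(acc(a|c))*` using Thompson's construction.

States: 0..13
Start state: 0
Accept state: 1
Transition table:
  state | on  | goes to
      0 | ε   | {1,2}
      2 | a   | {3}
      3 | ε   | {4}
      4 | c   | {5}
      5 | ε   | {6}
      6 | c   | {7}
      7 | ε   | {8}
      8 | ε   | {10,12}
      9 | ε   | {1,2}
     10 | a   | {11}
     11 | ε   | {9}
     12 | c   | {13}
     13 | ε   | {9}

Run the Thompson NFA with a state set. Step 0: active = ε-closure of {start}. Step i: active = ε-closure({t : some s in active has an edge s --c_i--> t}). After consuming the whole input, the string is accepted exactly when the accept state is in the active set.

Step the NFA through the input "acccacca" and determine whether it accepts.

Answer: ACCEPT

Steps:
start: ε-closure({0}) = {0,1,2}
'a' @ 1: {3,4}
'c' @ 2: {5,6}
'c' @ 3: {7,8,10,12}
'c' @ 4: {1,2,9,13}  (accept∈set)
'a' @ 5: {3,4}
'c' @ 6: {5,6}
'c' @ 7: {7,8,10,12}
'a' @ 8: {1,2,9,11}  (accept∈set)
after full input: {1,2,9,11}  (accept=1 in)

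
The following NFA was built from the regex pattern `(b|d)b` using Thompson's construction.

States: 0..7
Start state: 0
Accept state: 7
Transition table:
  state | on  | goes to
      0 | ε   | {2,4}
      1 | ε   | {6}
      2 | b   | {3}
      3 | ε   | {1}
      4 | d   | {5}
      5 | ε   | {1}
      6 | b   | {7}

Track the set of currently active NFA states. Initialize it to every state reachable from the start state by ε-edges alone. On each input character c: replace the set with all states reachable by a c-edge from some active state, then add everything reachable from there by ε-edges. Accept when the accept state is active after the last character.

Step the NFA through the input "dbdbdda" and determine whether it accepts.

initial (ε-close {0}): {0,2,4}
'd' @ 1: {1,5,6}
'b' @ 2: {7}  (accept∈set)
'd' @ 3: {}  — state set empty
rest 'bdda' ignored (set empty)
after full input: {}  (accept=7 not in)

Answer: REJECT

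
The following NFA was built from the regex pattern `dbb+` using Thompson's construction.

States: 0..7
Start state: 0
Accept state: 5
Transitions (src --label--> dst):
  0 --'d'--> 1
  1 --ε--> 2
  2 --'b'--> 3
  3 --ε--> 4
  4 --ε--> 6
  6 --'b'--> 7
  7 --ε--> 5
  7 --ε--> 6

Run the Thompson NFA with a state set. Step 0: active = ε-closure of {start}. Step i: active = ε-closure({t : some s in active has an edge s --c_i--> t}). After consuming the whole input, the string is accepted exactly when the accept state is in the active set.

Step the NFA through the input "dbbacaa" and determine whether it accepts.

S₀ = ε-closure({0}) = {0}
'd' @ 1: {1,2}
'b' @ 2: {3,4,6}
'b' @ 3: {5,6,7}  ✓accept
'a' @ 4: {}  — state set empty
rest 'caa' ignored (set empty)
final: {}; accept 5 not in set

Answer: REJECT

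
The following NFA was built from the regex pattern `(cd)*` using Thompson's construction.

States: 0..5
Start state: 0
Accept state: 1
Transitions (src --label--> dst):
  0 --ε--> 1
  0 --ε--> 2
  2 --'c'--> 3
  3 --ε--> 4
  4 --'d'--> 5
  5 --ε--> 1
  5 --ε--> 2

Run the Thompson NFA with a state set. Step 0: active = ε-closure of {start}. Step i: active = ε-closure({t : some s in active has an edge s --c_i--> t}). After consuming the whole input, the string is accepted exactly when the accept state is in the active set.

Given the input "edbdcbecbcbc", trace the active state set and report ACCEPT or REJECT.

Answer: REJECT

Derivation:
S₀ = ε-closure({0}) = {0,1,2}
'e' @ 1: {}  — dead — no transitions
rest 'dbdcbecbcbc' ignored (set empty)
final: {}; accept 1 not in set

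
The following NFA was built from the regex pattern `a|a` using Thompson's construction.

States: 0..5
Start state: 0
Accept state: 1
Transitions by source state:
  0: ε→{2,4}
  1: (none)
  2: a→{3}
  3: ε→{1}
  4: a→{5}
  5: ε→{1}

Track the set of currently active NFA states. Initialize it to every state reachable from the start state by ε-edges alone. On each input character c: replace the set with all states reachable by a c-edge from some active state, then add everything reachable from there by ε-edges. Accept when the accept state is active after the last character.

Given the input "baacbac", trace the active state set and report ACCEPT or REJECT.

Answer: REJECT

Steps:
start: ε-closure({0}) = {0,2,4}
'b' @ 1: {}  — dead — no transitions
rest 'aacbac' ignored (set empty)
after full input: {}  (accept=1 not in)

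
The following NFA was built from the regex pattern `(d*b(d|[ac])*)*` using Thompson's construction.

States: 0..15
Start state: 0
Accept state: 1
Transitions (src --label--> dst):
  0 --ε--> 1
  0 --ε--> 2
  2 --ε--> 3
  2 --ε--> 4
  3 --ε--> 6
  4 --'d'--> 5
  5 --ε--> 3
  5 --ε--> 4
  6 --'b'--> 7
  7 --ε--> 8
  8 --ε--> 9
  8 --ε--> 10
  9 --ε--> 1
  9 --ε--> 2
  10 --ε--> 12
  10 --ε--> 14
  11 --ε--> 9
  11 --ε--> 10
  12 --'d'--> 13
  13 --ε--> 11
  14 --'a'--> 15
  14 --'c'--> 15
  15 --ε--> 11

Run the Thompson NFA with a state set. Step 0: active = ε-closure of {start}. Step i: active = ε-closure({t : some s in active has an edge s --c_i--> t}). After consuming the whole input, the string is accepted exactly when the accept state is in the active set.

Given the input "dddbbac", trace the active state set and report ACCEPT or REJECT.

Answer: ACCEPT

Trace:
S₀ = ε-closure({0}) = {0,1,2,3,4,6}
'd' @ 1: {3,4,5,6}
'd' @ 2: {3,4,5,6}
'd' @ 3: {3,4,5,6}
'b' @ 4: {1,2,3,4,6,7,8,9,10,12,14}  (accept∈set)
'b' @ 5: {1,2,3,4,6,7,8,9,10,12,14}  (accept∈set)
'a' @ 6: {1,2,3,4,6,9,10,11,12,14,15}  (accept∈set)
'c' @ 7: {1,2,3,4,6,9,10,11,12,14,15}  (accept∈set)
end set {1,2,3,4,6,9,10,11,12,14,15} — state 1 in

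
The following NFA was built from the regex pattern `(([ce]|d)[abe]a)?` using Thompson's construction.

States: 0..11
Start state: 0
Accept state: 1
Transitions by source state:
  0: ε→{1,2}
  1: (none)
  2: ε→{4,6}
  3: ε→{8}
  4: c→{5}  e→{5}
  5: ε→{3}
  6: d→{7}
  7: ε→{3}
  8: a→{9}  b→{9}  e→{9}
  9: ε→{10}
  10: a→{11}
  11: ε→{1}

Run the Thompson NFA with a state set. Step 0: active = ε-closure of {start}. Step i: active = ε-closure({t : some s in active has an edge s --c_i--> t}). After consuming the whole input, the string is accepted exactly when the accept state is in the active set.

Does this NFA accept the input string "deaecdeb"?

S₀ = ε-closure({0}) = {0,1,2,4,6}
'd' @ 1: {3,7,8}
'e' @ 2: {9,10}
'a' @ 3: {1,11}  ✓accept
'e' @ 4: {}  — dead — no transitions
rest 'cdeb' ignored (set empty)
final: {}; accept 1 not in set

Answer: REJECT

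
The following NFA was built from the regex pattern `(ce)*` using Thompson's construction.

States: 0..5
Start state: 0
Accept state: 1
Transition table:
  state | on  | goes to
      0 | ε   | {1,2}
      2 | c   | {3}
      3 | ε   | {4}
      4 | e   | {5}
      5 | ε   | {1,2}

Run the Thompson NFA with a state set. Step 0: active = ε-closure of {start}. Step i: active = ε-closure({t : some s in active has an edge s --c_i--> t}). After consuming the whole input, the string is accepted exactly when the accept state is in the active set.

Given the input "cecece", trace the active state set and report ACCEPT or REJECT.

start: ε-closure({0}) = {0,1,2}
'c' @ 1: {3,4}
'e' @ 2: {1,2,5}  ✓accept
'c' @ 3: {3,4}
'e' @ 4: {1,2,5}  ✓accept
'c' @ 5: {3,4}
'e' @ 6: {1,2,5}  ✓accept
after full input: {1,2,5}  (accept=1 in)

Answer: ACCEPT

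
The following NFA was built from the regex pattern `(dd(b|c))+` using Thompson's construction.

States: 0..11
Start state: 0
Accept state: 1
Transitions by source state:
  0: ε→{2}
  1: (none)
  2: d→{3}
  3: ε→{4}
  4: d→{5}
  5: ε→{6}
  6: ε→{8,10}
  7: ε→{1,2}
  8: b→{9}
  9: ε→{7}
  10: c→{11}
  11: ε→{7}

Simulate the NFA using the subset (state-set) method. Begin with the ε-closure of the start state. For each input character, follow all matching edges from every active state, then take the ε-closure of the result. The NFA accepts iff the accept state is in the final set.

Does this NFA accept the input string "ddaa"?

start: ε-closure({0}) = {0,2}
'd' @ 1: {3,4}
'd' @ 2: {5,6,8,10}
'a' @ 3: {}  — no active states
rest 'a' ignored (set empty)
end set {} — state 1 not in

Answer: REJECT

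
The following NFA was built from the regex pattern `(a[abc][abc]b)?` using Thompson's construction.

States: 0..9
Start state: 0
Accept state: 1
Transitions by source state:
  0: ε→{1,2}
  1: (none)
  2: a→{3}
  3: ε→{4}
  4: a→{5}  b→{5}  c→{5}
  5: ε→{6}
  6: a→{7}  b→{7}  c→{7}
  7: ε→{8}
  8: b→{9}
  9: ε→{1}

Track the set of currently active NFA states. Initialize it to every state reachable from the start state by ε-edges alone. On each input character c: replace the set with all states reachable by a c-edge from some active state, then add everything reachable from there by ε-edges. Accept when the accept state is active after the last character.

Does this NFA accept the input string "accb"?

start: ε-closure({0}) = {0,1,2}
'a' @ 1: {3,4}
'c' @ 2: {5,6}
'c' @ 3: {7,8}
'b' @ 4: {1,9}  (accept∈set)
final: {1,9}; accept 1 in set

Answer: ACCEPT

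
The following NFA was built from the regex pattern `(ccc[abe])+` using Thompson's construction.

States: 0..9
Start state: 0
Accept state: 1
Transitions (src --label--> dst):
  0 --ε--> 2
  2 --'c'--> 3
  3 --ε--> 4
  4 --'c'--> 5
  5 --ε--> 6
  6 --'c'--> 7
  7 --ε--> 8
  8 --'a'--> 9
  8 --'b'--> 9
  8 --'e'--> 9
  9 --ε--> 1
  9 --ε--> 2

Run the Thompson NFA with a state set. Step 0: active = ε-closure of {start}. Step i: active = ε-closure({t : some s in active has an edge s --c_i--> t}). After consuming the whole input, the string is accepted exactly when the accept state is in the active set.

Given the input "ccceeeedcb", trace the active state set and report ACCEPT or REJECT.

Answer: REJECT

Derivation:
initial (ε-close {0}): {0,2}
'c' @ 1: {3,4}
'c' @ 2: {5,6}
'c' @ 3: {7,8}
'e' @ 4: {1,2,9}  [accepting]
'e' @ 5: {}  — no active states
rest 'eedcb' ignored (set empty)
after full input: {}  (accept=1 not in)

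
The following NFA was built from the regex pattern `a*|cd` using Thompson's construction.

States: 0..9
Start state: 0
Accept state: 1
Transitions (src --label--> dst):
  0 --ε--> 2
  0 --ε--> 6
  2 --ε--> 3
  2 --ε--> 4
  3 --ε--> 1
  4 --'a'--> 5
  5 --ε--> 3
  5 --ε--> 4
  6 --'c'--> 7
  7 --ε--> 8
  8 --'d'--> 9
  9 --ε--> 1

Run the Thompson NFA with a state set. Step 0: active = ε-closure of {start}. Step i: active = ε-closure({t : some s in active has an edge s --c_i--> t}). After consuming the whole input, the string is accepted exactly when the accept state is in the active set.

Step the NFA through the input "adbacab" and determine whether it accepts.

start: ε-closure({0}) = {0,1,2,3,4,6}
'a' @ 1: {1,3,4,5}  [accepting]
'd' @ 2: {}  — dead — no transitions
rest 'bacab' ignored (set empty)
after full input: {}  (accept=1 not in)

Answer: REJECT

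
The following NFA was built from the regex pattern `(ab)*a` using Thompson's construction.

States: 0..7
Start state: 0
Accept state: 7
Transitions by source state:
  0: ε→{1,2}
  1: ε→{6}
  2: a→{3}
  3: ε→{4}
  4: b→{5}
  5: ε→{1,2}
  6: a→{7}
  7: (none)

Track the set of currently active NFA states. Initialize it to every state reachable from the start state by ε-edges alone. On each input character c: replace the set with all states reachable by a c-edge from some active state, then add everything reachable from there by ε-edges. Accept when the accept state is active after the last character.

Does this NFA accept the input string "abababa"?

Answer: ACCEPT

Trace:
initial (ε-close {0}): {0,1,2,6}
'a' @ 1: {3,4,7}  [accepting]
'b' @ 2: {1,2,5,6}
'a' @ 3: {3,4,7}  [accepting]
'b' @ 4: {1,2,5,6}
'a' @ 5: {3,4,7}  [accepting]
'b' @ 6: {1,2,5,6}
'a' @ 7: {3,4,7}  [accepting]
end set {3,4,7} — state 7 in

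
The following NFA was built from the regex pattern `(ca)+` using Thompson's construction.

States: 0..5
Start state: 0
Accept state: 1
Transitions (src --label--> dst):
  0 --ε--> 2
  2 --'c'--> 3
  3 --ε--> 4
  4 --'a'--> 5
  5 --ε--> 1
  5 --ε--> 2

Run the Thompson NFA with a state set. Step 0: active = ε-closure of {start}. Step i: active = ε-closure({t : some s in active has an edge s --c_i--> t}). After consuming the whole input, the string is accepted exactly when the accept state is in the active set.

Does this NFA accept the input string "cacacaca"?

Answer: ACCEPT

Derivation:
S₀ = ε-closure({0}) = {0,2}
'c' @ 1: {3,4}
'a' @ 2: {1,2,5}  [accepting]
'c' @ 3: {3,4}
'a' @ 4: {1,2,5}  [accepting]
'c' @ 5: {3,4}
'a' @ 6: {1,2,5}  [accepting]
'c' @ 7: {3,4}
'a' @ 8: {1,2,5}  [accepting]
end set {1,2,5} — state 1 in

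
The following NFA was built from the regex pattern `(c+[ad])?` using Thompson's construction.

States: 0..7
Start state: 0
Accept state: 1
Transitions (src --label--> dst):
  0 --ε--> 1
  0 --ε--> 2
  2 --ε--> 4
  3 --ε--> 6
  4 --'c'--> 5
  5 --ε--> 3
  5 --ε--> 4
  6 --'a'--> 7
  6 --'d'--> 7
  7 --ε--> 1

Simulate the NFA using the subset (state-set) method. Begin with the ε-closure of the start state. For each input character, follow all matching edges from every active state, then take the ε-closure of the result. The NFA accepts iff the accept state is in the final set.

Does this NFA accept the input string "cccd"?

initial (ε-close {0}): {0,1,2,4}
'c' @ 1: {3,4,5,6}
'c' @ 2: {3,4,5,6}
'c' @ 3: {3,4,5,6}
'd' @ 4: {1,7}  (accept∈set)
final: {1,7}; accept 1 in set

Answer: ACCEPT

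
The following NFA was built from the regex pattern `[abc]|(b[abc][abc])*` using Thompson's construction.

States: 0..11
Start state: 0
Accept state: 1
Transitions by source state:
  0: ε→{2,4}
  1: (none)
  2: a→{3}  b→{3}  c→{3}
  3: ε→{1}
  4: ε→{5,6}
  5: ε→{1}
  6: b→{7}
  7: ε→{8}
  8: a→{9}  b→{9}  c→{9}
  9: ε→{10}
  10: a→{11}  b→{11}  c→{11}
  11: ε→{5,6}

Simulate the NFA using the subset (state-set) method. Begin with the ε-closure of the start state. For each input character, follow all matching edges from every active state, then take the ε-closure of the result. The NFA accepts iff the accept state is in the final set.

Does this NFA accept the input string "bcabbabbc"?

initial (ε-close {0}): {0,1,2,4,5,6}
'b' @ 1: {1,3,7,8}  ✓accept
'c' @ 2: {9,10}
'a' @ 3: {1,5,6,11}  ✓accept
'b' @ 4: {7,8}
'b' @ 5: {9,10}
'a' @ 6: {1,5,6,11}  ✓accept
'b' @ 7: {7,8}
'b' @ 8: {9,10}
'c' @ 9: {1,5,6,11}  ✓accept
final: {1,5,6,11}; accept 1 in set

Answer: ACCEPT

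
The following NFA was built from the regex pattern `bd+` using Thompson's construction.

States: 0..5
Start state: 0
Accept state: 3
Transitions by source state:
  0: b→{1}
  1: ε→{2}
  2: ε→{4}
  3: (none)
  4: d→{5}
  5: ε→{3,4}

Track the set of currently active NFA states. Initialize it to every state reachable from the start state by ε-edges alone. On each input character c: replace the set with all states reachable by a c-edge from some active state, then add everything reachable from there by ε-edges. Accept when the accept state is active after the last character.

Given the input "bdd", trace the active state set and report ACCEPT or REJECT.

initial (ε-close {0}): {0}
'b' @ 1: {1,2,4}
'd' @ 2: {3,4,5}  (accept∈set)
'd' @ 3: {3,4,5}  (accept∈set)
end set {3,4,5} — state 3 in

Answer: ACCEPT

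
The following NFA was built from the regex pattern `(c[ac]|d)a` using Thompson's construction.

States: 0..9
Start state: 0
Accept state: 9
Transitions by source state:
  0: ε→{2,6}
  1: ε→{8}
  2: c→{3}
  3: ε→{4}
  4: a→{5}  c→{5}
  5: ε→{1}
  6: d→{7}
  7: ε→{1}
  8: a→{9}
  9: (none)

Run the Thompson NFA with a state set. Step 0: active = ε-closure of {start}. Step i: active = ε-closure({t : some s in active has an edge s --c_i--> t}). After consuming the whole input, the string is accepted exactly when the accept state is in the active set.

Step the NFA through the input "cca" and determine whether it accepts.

start: ε-closure({0}) = {0,2,6}
'c' @ 1: {3,4}
'c' @ 2: {1,5,8}
'a' @ 3: {9}  ✓accept
after full input: {9}  (accept=9 in)

Answer: ACCEPT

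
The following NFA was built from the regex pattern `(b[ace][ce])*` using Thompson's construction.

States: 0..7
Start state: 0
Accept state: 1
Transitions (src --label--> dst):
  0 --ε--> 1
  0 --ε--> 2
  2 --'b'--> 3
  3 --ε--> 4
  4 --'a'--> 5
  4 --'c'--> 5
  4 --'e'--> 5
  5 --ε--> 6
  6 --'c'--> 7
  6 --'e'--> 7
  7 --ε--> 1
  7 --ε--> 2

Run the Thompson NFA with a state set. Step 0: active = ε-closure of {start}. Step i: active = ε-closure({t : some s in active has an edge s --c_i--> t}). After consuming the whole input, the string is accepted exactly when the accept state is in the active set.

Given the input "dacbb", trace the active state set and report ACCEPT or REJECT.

Answer: REJECT

Trace:
initial (ε-close {0}): {0,1,2}
'd' @ 1: {}  — dead — no transitions
rest 'acbb' ignored (set empty)
final: {}; accept 1 not in set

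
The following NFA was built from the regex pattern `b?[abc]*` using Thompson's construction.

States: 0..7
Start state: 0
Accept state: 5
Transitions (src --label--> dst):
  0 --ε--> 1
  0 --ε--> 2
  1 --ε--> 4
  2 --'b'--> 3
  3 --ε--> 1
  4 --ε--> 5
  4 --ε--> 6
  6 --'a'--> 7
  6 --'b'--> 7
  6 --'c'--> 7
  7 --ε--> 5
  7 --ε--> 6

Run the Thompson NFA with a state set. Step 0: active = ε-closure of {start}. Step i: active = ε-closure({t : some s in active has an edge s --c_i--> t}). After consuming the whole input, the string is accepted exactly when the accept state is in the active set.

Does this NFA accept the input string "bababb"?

Answer: ACCEPT

Derivation:
start: ε-closure({0}) = {0,1,2,4,5,6}
'b' @ 1: {1,3,4,5,6,7}  ✓accept
'a' @ 2: {5,6,7}  ✓accept
'b' @ 3: {5,6,7}  ✓accept
'a' @ 4: {5,6,7}  ✓accept
'b' @ 5: {5,6,7}  ✓accept
'b' @ 6: {5,6,7}  ✓accept
final: {5,6,7}; accept 5 in set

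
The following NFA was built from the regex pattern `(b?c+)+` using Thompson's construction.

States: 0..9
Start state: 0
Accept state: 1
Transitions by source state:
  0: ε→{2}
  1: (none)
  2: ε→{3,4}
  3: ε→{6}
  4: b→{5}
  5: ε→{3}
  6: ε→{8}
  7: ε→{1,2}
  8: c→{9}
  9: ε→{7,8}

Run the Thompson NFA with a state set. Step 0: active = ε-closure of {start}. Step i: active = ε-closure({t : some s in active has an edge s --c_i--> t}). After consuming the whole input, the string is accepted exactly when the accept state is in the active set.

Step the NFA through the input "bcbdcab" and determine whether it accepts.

Answer: REJECT

Steps:
initial (ε-close {0}): {0,2,3,4,6,8}
'b' @ 1: {3,5,6,8}
'c' @ 2: {1,2,3,4,6,7,8,9}  (accept∈set)
'b' @ 3: {3,5,6,8}
'd' @ 4: {}  — no active states
rest 'cab' ignored (set empty)
after full input: {}  (accept=1 not in)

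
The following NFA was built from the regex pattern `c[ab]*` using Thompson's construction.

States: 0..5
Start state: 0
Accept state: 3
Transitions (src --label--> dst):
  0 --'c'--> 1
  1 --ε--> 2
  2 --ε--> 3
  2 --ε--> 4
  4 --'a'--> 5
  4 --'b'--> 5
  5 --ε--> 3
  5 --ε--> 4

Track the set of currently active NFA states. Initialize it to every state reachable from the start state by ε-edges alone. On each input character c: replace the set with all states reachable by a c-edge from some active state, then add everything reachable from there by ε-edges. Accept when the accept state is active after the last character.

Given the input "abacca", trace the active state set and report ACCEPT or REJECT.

initial (ε-close {0}): {0}
'a' @ 1: {}  — dead — no transitions
rest 'bacca' ignored (set empty)
final: {}; accept 3 not in set

Answer: REJECT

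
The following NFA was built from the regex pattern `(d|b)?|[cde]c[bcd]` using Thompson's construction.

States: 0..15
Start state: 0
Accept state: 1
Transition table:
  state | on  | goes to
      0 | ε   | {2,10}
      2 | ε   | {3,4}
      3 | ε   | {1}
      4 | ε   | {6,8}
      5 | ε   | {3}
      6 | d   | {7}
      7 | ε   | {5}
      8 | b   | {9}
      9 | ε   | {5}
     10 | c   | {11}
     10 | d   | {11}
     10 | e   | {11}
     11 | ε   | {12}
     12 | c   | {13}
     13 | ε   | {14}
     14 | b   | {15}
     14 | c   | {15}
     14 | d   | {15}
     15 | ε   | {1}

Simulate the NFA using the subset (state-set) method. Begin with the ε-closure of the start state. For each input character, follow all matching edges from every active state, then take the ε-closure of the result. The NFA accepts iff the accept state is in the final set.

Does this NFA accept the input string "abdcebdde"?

S₀ = ε-closure({0}) = {0,1,2,3,4,6,8,10}
'a' @ 1: {}  — dead — no transitions
rest 'bdcebdde' ignored (set empty)
final: {}; accept 1 not in set

Answer: REJECT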